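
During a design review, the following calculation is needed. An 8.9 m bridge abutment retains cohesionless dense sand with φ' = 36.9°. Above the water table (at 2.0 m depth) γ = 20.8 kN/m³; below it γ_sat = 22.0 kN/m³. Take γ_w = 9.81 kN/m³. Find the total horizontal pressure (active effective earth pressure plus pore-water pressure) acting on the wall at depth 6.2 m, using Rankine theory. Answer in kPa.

64.4 kPa

K_a = (1 − sin φ)/(1 + sin φ) = 0.2497.
γ' = 22.0 − 9.81 = 12.19 kN/m³.
Effective vertical stress at 6.2 m: σ'_v = 20.8×2.0 + 12.19×4.20 = 92.80 kPa.
σ'_h = K_a σ'_v = 0.2497 × 92.80 = 23.17 kPa; u = γ_w × 4.20 = 41.20 kPa.
Total σ_h = 23.17 + 41.20 = 64.37 kPa.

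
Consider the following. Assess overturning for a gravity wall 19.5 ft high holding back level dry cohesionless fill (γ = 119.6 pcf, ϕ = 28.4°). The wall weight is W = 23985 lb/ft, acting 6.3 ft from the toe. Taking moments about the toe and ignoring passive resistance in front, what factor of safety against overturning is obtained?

K_a = tan²(45° − 28.4°/2) = 0.3554.
P_a = ½K_aγH² = 0.5×0.3554×119.6×19.5² = 8080 lb/ft, acting at H/3 = 6.500 ft above the base.
Overturning moment M_o = P_a × H/3 = 8080 × 6.500 = 52520.
Resisting moment M_r = W × 6.3 = 23985 × 6.3 = 151100.
FS_overturning = M_r/M_o = 151100/52520 = 2.877.

2.88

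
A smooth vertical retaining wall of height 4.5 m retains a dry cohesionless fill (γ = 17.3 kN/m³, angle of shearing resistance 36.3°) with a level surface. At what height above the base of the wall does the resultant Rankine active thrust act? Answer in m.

K_a = 0.2563.
The pressure distribution is triangular, so the resultant acts at H/3 above the base = 4.5/3 = 1.500 m.

1.50 m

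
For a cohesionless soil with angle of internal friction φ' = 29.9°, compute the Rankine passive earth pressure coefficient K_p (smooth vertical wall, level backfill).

2.99

K_p = (1 + sin φ)/(1 − sin φ) = tan²(45° + 29.9°/2) = 2.988.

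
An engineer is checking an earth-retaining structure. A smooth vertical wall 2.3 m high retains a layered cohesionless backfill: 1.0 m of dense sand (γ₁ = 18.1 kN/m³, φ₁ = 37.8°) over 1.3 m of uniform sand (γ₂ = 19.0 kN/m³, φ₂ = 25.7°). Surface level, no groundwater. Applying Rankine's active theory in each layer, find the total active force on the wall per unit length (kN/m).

17.8 kN/m

K_a1 = tan²(45°−37.8°/2) = 0.2400; K_a2 = tan²(45°−25.7°/2) = 0.3950.
Layer 1: σ at base = K_a1 γ₁ h₁ = 4.344 kPa; P₁ = ½×4.344×1.0 = 2.172.
Layer 2: σ_v at top = γ₁h₁ = 18.10; σ_h top = K_a2×18.10 = 7.150; σ_h base = K_a2×(18.10+19.0×1.3) = 16.91.
P₂ = ½(7.150+16.91)×1.3 = 15.64. Total P_a = 2.172+15.64 = 17.81 kN/m.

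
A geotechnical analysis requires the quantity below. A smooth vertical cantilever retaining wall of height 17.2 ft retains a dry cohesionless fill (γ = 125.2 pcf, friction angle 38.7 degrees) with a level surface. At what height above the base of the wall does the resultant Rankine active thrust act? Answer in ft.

5.73 ft

K_a = 0.2306.
The pressure distribution is triangular, so the resultant acts at H/3 above the base = 17.2/3 = 5.733 ft.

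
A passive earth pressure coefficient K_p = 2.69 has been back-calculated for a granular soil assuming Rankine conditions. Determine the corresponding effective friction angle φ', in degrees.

27.3°

K_p = (1+sin φ)/(1−sin φ) ⇒ sin φ = (K_p − 1)/(K_p + 1) = 0.4580.
φ = arcsin(0.4580) = 27.26°.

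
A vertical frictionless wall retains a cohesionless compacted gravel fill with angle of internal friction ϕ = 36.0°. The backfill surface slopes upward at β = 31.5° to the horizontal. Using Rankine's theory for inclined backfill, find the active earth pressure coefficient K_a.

0.443

K_a = cos β · (cos β − √(cos²β − cos²φ)) / (cos β + √(cos²β − cos²φ)).
cos β = 0.8526, cos φ = 0.8090, √(cos²β − cos²φ) = 0.2692.
K_a = 0.8526 × (0.8526 − 0.2692)/(0.8526 + 0.2692) = 0.4434.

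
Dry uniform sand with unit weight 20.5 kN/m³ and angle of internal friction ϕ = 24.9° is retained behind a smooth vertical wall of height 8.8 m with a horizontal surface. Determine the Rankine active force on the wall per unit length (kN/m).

K_a = tan²(45° − φ/2) = 0.4074.
P_a = ½ K_a γ H² = 0.5 × 0.4074 × 20.5 × 8.8² = 323.4 kN/m.

323 kN/m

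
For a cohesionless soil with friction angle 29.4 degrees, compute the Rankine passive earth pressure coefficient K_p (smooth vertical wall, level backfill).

K_p = (1 + sin φ)/(1 − sin φ) = tan²(45° + 29.4°/2) = 2.929.

2.93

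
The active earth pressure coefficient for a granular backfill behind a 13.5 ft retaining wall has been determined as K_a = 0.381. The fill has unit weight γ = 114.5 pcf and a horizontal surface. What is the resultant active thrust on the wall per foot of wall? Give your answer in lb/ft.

3980 lb/ft

P = ½ K_a γ H² = 0.5 × 0.381 × 114.5 × 13.5² = 3975 lb/ft.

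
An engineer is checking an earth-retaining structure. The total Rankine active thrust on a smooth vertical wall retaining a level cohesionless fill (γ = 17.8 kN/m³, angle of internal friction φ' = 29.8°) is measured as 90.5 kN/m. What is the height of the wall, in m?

5.50 m

K_a = 0.3360. P_a = ½ K_a γ H² ⇒ H = √(2P_a/(K_a γ)).
H = √(2×90.5/(0.3360×17.8)) = 5.501 m.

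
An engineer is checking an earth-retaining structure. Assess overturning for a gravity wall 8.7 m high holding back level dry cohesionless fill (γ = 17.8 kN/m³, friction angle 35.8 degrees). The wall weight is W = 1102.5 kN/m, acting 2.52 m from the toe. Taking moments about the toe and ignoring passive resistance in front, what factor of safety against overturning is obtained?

5.43

K_a = tan²(45° − 35.8°/2) = 0.2619.
P_a = ½K_aγH² = 0.5×0.2619×17.8×8.7² = 176.4 kN/m, acting at H/3 = 2.900 m above the base.
Overturning moment M_o = P_a × H/3 = 176.4 × 2.900 = 511.6.
Resisting moment M_r = W × 2.52 = 1102.5 × 2.52 = 2778.
FS_overturning = M_r/M_o = 2778/511.6 = 5.431.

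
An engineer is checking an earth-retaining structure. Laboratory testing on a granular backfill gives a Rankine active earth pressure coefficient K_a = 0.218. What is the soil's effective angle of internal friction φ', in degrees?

K_a = tan²(45° − φ/2) ⇒ 45° − φ/2 = arctan(√0.218) = 25.03°.
φ = 2(45° − 25.03°) = 39.94°.

39.9°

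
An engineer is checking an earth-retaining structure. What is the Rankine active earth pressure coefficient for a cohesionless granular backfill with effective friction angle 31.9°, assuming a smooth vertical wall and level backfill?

K_a = (1 − sin φ)/(1 + sin φ) = (1 − sin 31.9°)/(1 + sin 31.9°) = 0.3085.

0.309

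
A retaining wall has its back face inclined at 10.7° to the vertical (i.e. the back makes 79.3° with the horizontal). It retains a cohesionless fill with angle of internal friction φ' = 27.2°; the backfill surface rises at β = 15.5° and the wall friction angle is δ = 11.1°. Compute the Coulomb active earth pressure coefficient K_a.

0.548

K_a = sin²(α+φ) / [sin²α · sin(α−δ) · (1 + √{sin(φ+δ)sin(φ−β) / (sin(α−δ)sin(α+β))})²].
With α = 79.3°, φ = 27.2°, δ = 11.1°, β = 15.5°: K_a = 0.5475.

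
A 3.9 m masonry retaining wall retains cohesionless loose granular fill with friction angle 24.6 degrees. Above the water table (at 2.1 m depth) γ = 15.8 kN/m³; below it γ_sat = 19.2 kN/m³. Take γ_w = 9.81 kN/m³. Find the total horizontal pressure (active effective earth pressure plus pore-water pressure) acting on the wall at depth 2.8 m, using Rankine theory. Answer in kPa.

23.3 kPa

K_a = (1 − sin φ)/(1 + sin φ) = 0.4121.
γ' = 19.2 − 9.81 = 9.390 kN/m³.
Effective vertical stress at 2.8 m: σ'_v = 15.8×2.1 + 9.390×0.700 = 39.75 kPa.
σ'_h = K_a σ'_v = 0.4121 × 39.75 = 16.38 kPa; u = γ_w × 0.700 = 6.867 kPa.
Total σ_h = 16.38 + 6.867 = 23.25 kPa.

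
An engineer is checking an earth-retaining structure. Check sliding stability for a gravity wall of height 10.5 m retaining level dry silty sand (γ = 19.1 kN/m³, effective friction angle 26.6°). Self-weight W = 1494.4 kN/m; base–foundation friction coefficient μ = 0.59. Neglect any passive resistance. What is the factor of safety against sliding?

2.20

K_a = tan²(45° − 26.6°/2) = 0.3814.
P_a = ½K_aγH² = 0.5×0.3814×19.1×10.5² = 401.6 kN/m, acting at H/3 = 3.500 m above the base.
FS_sliding = μW / P_a = 0.59×1494.4 / 401.6 = 2.195.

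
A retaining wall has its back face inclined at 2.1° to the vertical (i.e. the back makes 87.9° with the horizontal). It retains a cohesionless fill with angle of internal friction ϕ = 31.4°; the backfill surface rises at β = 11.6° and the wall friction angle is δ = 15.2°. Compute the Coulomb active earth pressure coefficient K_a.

K_a = sin²(α+φ) / [sin²α · sin(α−δ) · (1 + √{sin(φ+δ)sin(φ−β) / (sin(α−δ)sin(α+β))})²].
With α = 87.9°, φ = 31.4°, δ = 15.2°, β = 11.6°: K_a = 0.3492.

0.349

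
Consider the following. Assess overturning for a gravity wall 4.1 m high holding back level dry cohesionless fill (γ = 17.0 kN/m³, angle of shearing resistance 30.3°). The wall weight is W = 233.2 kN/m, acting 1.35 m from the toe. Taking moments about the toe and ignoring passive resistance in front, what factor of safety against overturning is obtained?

K_a = tan²(45° − 30.3°/2) = 0.3293.
P_a = ½K_aγH² = 0.5×0.3293×17.0×4.1² = 47.06 kN/m, acting at H/3 = 1.367 m above the base.
Overturning moment M_o = P_a × H/3 = 47.06 × 1.367 = 64.31.
Resisting moment M_r = W × 1.35 = 233.2 × 1.35 = 314.8.
FS_overturning = M_r/M_o = 314.8/64.31 = 4.895.

4.90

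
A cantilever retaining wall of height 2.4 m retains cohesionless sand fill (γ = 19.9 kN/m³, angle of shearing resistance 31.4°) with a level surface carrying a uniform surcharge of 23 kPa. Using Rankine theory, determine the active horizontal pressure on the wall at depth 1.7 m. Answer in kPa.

K_a = (1 − sin φ)/(1 + sin φ) = 0.3149.
σ_v = γz + q = 19.9 × 1.7 + 23 = 56.83 kPa.
σ_h = K_a σ_v = 0.3149 × 56.83 = 17.90 kPa.

17.9 kPa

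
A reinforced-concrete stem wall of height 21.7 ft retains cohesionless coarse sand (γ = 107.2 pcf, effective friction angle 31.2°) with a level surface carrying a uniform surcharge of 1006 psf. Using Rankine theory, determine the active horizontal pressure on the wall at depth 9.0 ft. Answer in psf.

K_a = (1 − sin φ)/(1 + sin φ) = 0.3175.
σ_v = γz + q = 107.2 × 9.0 + 1006 = 1971 psf.
σ_h = K_a σ_v = 0.3175 × 1971 = 625.7 psf.

626 psf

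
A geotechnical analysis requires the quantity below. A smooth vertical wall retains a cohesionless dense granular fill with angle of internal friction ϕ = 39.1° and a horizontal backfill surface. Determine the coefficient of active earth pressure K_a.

K_a = (1 − sin φ)/(1 + sin φ) = (1 − sin 39.1°)/(1 + sin 39.1°) = 0.2265.

0.226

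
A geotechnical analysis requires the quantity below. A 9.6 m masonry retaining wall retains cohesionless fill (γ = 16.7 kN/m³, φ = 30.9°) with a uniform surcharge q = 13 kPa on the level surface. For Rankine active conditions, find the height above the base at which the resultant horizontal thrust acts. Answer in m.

3.42 m

K_a = 0.3214.
Triangular part P₁ = ½K_aγH² = 247.3 at H/3 = 3.200 m; rectangular part P₂ = K_a q H = 40.11 at H/2 = 4.800 m.
ȳ = (P₁·3.200 + P₂·4.800)/(P₁+P₂) = 3.423 m.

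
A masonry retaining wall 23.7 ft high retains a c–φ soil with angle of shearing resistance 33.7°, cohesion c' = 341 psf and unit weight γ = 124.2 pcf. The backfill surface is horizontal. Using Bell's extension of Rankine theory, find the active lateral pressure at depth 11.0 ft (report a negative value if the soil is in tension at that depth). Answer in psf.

26.2 psf

K_a = (1 − sin φ)/(1 + sin φ) = 0.2863.
σ_a = K_a γ z − 2c√K_a = 0.2863×124.2×11.0 − 2×341×0.5351 = 26.23 psf.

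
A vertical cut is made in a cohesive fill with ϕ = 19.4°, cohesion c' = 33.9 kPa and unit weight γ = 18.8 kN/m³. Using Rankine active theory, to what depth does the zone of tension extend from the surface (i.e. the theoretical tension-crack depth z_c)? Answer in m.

K_a = tan²(45° − 19.4°/2) = 0.5013; √K_a = 0.7080.
The active pressure is zero where K_a γ z = 2c√K_a, so z_c = 2c/(γ√K_a) = 2×33.9/(18.8×0.7080) = 5.093 m.

5.09 m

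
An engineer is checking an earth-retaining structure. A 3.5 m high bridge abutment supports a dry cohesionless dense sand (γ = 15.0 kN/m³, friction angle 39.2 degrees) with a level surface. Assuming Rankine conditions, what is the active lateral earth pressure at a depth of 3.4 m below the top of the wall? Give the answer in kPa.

11.5 kPa

K_a = (1 − sin φ)/(1 + sin φ) = 0.2255.
σ_h = K_a γ z = 0.2255 × 15.0 × 3.4 = 11.50 kPa.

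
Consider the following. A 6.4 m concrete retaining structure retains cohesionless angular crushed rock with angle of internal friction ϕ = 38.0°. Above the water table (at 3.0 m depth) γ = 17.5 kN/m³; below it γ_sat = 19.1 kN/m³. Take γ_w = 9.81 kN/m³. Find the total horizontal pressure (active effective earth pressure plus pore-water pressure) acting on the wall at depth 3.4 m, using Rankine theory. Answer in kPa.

17.3 kPa

K_a = (1 − sin φ)/(1 + sin φ) = 0.2379.
γ' = 19.1 − 9.81 = 9.290 kN/m³.
Effective vertical stress at 3.4 m: σ'_v = 17.5×3.0 + 9.290×0.400 = 56.22 kPa.
σ'_h = K_a σ'_v = 0.2379 × 56.22 = 13.37 kPa; u = γ_w × 0.400 = 3.924 kPa.
Total σ_h = 13.37 + 3.924 = 17.30 kPa.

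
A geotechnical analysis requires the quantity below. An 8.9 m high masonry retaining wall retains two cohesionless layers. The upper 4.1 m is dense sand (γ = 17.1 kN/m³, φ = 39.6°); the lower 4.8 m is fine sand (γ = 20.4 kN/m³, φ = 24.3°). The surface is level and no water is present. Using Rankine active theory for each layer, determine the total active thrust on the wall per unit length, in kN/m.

K_a1 = tan²(45°−39.6°/2) = 0.2214; K_a2 = tan²(45°−24.3°/2) = 0.4169.
Layer 1: σ at base = K_a1 γ₁ h₁ = 15.52 kPa; P₁ = ½×15.52×4.1 = 31.83.
Layer 2: σ_v at top = γ₁h₁ = 70.11; σ_h top = K_a2×70.11 = 29.23; σ_h base = K_a2×(70.11+20.4×4.8) = 70.05.
P₂ = ½(29.23+70.05)×4.8 = 238.3. Total P_a = 31.83+238.3 = 270.1 kN/m.

270 kN/m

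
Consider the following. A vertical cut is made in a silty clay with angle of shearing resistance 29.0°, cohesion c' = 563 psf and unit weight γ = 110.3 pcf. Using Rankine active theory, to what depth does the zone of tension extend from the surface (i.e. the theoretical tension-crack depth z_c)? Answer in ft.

17.3 ft

K_a = tan²(45° − 29.0°/2) = 0.3470; √K_a = 0.5890.
The active pressure is zero where K_a γ z = 2c√K_a, so z_c = 2c/(γ√K_a) = 2×563/(110.3×0.5890) = 17.33 ft.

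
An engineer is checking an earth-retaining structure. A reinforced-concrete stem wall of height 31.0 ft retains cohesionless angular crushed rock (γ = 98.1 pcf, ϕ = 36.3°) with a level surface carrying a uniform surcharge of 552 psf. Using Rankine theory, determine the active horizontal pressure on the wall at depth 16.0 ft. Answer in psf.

K_a = (1 − sin φ)/(1 + sin φ) = 0.2563.
σ_v = γz + q = 98.1 × 16.0 + 552 = 2122 psf.
σ_h = K_a σ_v = 0.2563 × 2122 = 543.7 psf.

544 psf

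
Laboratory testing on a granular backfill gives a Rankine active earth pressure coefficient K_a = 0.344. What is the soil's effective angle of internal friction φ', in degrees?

K_a = tan²(45° − φ/2) ⇒ 45° − φ/2 = arctan(√0.344) = 30.39°.
φ = 2(45° − 30.39°) = 29.22°.

29.2°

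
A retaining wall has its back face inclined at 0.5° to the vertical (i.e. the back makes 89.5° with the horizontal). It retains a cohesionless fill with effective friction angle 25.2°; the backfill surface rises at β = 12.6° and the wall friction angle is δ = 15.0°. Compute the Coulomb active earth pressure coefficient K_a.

K_a = sin²(α+φ) / [sin²α · sin(α−δ) · (1 + √{sin(φ+δ)sin(φ−β) / (sin(α−δ)sin(α+β))})²].
With α = 89.5°, φ = 25.2°, δ = 15.0°, β = 12.6°: K_a = 0.4456.

0.446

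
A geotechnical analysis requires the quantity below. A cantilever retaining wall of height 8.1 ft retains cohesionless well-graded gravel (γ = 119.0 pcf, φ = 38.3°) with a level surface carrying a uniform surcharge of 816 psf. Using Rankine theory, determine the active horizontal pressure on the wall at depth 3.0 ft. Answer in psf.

275 psf

K_a = (1 − sin φ)/(1 + sin φ) = 0.2347.
σ_v = γz + q = 119.0 × 3.0 + 816 = 1173 psf.
σ_h = K_a σ_v = 0.2347 × 1173 = 275.3 psf.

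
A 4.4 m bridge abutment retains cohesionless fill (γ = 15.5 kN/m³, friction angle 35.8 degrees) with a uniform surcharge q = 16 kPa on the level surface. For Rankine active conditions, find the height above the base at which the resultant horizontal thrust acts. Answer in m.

K_a = 0.2619.
Triangular part P₁ = ½K_aγH² = 39.29 at H/3 = 1.467 m; rectangular part P₂ = K_a q H = 18.44 at H/2 = 2.200 m.
ȳ = (P₁·1.467 + P₂·2.200)/(P₁+P₂) = 1.701 m.

1.70 m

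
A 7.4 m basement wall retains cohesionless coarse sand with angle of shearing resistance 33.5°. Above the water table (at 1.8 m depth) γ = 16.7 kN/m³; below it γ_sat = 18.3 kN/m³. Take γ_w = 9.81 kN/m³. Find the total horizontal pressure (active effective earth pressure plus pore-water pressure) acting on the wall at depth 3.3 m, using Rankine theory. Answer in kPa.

K_a = (1 − sin φ)/(1 + sin φ) = 0.2887.
γ' = 18.3 − 9.81 = 8.490 kN/m³.
Effective vertical stress at 3.3 m: σ'_v = 16.7×1.8 + 8.490×1.50 = 42.79 kPa.
σ'_h = K_a σ'_v = 0.2887 × 42.79 = 12.36 kPa; u = γ_w × 1.50 = 14.71 kPa.
Total σ_h = 12.36 + 14.71 = 27.07 kPa.

27.1 kPa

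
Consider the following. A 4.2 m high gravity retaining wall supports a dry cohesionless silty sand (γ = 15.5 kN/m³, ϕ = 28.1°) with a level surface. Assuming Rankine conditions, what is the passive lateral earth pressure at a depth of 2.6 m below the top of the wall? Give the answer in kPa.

112 kPa

K_p = (1 + sin φ)/(1 − sin φ) = 2.781.
σ_h = K_p γ z = 2.781 × 15.5 × 2.6 = 112.1 kPa.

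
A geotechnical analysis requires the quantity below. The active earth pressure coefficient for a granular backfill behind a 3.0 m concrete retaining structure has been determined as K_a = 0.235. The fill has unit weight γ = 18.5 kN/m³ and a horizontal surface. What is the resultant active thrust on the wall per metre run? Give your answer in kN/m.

P = ½ K_a γ H² = 0.5 × 0.235 × 18.5 × 3.0² = 19.56 kN/m.

19.6 kN/m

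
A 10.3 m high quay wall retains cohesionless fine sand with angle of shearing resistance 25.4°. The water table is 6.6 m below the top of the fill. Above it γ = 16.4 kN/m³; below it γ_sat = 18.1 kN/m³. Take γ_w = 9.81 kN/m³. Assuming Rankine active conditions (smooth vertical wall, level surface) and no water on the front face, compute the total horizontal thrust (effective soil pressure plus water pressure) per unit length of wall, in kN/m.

K_a = tan²(45° − φ/2) = 0.3996.
γ' = 18.1 − 9.81 = 8.290 kN/m³. Depth below WT = 3.7 m.
σ'_h at WT = K_a γ d_w = 43.26 kPa; at base = 43.26 + K_a γ' × 3.7 = 55.52 kPa.
P₁ (0–6.6 m) = ½×43.26×6.6 = 142.7. P₂ (6.6–10.3 m) = ½(43.26+55.52)×3.7 = 182.7.
P_w = ½ γ_w h₂² = 0.5×9.81×3.7² = 67.15. Total = 142.7+182.7+67.15 = 392.6 kN/m.

393 kN/m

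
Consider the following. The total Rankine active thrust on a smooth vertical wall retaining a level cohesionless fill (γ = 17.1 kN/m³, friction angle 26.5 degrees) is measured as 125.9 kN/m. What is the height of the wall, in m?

6.20 m

K_a = 0.3829. P_a = ½ K_a γ H² ⇒ H = √(2P_a/(K_a γ)).
H = √(2×125.9/(0.3829×17.1)) = 6.201 m.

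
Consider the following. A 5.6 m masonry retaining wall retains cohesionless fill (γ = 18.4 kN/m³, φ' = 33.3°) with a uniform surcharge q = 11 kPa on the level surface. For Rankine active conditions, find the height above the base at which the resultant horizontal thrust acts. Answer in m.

2.03 m

K_a = 0.2911.
Triangular part P₁ = ½K_aγH² = 84.00 at H/3 = 1.867 m; rectangular part P₂ = K_a q H = 17.93 at H/2 = 2.800 m.
ȳ = (P₁·1.867 + P₂·2.800)/(P₁+P₂) = 2.031 m.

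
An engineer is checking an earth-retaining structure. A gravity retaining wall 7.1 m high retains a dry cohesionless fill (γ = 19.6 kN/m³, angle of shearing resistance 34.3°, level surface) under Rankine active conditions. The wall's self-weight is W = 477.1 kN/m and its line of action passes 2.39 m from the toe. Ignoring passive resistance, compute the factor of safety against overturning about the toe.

K_a = tan²(45° − 34.3°/2) = 0.2792.
P_a = ½K_aγH² = 0.5×0.2792×19.6×7.1² = 137.9 kN/m, acting at H/3 = 2.367 m above the base.
Overturning moment M_o = P_a × H/3 = 137.9 × 2.367 = 326.4.
Resisting moment M_r = W × 2.39 = 477.1 × 2.39 = 1140.
FS_overturning = M_r/M_o = 1140/326.4 = 3.494.

3.49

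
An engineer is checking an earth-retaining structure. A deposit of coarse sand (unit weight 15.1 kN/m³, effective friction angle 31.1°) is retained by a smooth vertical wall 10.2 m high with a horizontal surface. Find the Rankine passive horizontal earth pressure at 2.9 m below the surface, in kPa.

K_p = (1 + sin φ)/(1 − sin φ) = 3.137.
σ_h = K_p γ z = 3.137 × 15.1 × 2.9 = 137.4 kPa.

137 kPa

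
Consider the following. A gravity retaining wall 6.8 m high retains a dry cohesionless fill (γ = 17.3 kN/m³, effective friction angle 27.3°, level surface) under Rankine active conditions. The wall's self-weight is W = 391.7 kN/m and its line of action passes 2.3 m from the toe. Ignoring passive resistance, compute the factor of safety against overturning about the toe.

2.68

K_a = tan²(45° − 27.3°/2) = 0.3711.
P_a = ½K_aγH² = 0.5×0.3711×17.3×6.8² = 148.4 kN/m, acting at H/3 = 2.267 m above the base.
Overturning moment M_o = P_a × H/3 = 148.4 × 2.267 = 336.5.
Resisting moment M_r = W × 2.3 = 391.7 × 2.3 = 900.9.
FS_overturning = M_r/M_o = 900.9/336.5 = 2.678.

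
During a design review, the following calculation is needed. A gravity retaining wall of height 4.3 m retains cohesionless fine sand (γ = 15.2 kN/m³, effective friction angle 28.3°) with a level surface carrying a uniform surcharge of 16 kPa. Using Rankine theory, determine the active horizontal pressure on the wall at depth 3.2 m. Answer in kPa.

23.1 kPa

K_a = (1 − sin φ)/(1 + sin φ) = 0.3568.
σ_v = γz + q = 15.2 × 3.2 + 16 = 64.64 kPa.
σ_h = K_a σ_v = 0.3568 × 64.64 = 23.06 kPa.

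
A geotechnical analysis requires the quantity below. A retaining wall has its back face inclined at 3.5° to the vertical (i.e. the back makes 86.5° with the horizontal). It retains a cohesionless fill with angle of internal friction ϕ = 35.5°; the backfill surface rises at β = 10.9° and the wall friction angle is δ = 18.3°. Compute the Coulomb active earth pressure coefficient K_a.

K_a = sin²(α+φ) / [sin²α · sin(α−δ) · (1 + √{sin(φ+δ)sin(φ−β) / (sin(α−δ)sin(α+β))})²].
With α = 86.5°, φ = 35.5°, δ = 18.3°, β = 10.9°: K_a = 0.3022.

0.302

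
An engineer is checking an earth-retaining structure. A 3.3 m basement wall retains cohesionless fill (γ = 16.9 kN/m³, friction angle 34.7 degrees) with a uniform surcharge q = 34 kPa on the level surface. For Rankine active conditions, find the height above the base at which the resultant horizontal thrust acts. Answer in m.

1.40 m

K_a = 0.2745.
Triangular part P₁ = ½K_aγH² = 25.26 at H/3 = 1.100 m; rectangular part P₂ = K_a q H = 30.80 at H/2 = 1.650 m.
ȳ = (P₁·1.100 + P₂·1.650)/(P₁+P₂) = 1.402 m.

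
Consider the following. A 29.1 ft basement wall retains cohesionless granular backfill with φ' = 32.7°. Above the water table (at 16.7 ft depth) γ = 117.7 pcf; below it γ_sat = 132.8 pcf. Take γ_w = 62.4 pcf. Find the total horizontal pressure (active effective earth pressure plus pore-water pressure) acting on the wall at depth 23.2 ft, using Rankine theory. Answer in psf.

K_a = (1 − sin φ)/(1 + sin φ) = 0.2985.
γ' = 132.8 − 62.4 = 70.40 pcf.
Effective vertical stress at 23.2 ft: σ'_v = 117.7×16.7 + 70.40×6.50 = 2423 psf.
σ'_h = K_a σ'_v = 0.2985 × 2423 = 723.3 psf; u = γ_w × 6.50 = 405.6 psf.
Total σ_h = 723.3 + 405.6 = 1129 psf.

1130 psf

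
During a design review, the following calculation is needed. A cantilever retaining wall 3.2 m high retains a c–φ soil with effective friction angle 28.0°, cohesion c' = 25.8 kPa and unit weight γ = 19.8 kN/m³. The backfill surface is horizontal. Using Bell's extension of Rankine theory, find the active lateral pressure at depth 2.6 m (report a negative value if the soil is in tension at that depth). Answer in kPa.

K_a = (1 − sin φ)/(1 + sin φ) = 0.3610.
σ_a = K_a γ z − 2c√K_a = 0.3610×19.8×2.6 − 2×25.8×0.6009 = -12.42 kPa.

-12.4 kPa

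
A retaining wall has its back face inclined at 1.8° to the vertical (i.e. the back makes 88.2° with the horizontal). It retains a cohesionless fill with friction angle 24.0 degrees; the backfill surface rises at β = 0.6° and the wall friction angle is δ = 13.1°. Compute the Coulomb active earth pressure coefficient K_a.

0.396

K_a = sin²(α+φ) / [sin²α · sin(α−δ) · (1 + √{sin(φ+δ)sin(φ−β) / (sin(α−δ)sin(α+β))})²].
With α = 88.2°, φ = 24.0°, δ = 13.1°, β = 0.6°: K_a = 0.3957.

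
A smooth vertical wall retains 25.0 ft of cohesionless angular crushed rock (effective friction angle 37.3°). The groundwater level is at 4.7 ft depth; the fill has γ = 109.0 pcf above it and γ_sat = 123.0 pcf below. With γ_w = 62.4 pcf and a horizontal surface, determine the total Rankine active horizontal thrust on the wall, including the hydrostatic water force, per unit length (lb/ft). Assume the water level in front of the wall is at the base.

K_a = tan²(45° − φ/2) = 0.2453.
γ' = 123.0 − 62.4 = 60.60 pcf. Depth below WT = 20.3 ft.
σ'_h at WT = K_a γ d_w = 125.7 psf; at base = 125.7 + K_a γ' × 20.3 = 427.5 psf.
P₁ (0–4.7 ft) = ½×125.7×4.7 = 295.4. P₂ (4.7–25.0 ft) = ½(125.7+427.5)×20.3 = 5615.
P_w = ½ γ_w h₂² = 0.5×62.4×20.3² = 12860. Total = 295.4+5615+12860 = 18770 lb/ft.

18800 lb/ft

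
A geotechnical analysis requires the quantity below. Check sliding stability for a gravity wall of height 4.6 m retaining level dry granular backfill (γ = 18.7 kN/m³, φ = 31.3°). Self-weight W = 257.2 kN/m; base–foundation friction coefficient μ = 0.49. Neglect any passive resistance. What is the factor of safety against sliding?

K_a = tan²(45° − 31.3°/2) = 0.3162.
P_a = ½K_aγH² = 0.5×0.3162×18.7×4.6² = 62.56 kN/m, acting at H/3 = 1.533 m above the base.
FS_sliding = μW / P_a = 0.49×257.2 / 62.56 = 2.015.

2.01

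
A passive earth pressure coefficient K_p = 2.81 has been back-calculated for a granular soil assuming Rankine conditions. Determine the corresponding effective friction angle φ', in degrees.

28.4°

K_p = (1+sin φ)/(1−sin φ) ⇒ sin φ = (K_p − 1)/(K_p + 1) = 0.4751.
φ = arcsin(0.4751) = 28.36°.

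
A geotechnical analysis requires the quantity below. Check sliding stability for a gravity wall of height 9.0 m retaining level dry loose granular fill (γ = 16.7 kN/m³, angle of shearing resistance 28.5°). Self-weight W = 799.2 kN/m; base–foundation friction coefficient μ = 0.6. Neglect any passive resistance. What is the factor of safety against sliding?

K_a = tan²(45° − 28.5°/2) = 0.3540.
P_a = ½K_aγH² = 0.5×0.3540×16.7×9.0² = 239.4 kN/m, acting at H/3 = 3.000 m above the base.
FS_sliding = μW / P_a = 0.6×799.2 / 239.4 = 2.003.

2.00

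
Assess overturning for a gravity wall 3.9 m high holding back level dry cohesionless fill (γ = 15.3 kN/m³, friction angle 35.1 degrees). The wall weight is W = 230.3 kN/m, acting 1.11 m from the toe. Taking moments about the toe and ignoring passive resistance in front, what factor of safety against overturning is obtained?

6.26

K_a = tan²(45° − 35.1°/2) = 0.2698.
P_a = ½K_aγH² = 0.5×0.2698×15.3×3.9² = 31.40 kN/m, acting at H/3 = 1.300 m above the base.
Overturning moment M_o = P_a × H/3 = 31.40 × 1.300 = 40.82.
Resisting moment M_r = W × 1.11 = 230.3 × 1.11 = 255.6.
FS_overturning = M_r/M_o = 255.6/40.82 = 6.263.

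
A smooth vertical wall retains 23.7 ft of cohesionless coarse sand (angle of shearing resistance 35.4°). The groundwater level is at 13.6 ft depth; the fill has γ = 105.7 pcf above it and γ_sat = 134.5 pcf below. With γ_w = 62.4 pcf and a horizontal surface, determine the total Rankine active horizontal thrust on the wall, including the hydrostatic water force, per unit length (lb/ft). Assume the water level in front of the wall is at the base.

K_a = tan²(45° − φ/2) = 0.2664.
γ' = 134.5 − 62.4 = 72.10 pcf. Depth below WT = 10.1 ft.
σ'_h at WT = K_a γ d_w = 383.0 psf; at base = 383.0 + K_a γ' × 10.1 = 576.9 psf.
P₁ (0–13.6 ft) = ½×383.0×13.6 = 2604. P₂ (13.6–23.7 ft) = ½(383.0+576.9)×10.1 = 4848.
P_w = ½ γ_w h₂² = 0.5×62.4×10.1² = 3183. Total = 2604+4848+3183 = 10630 lb/ft.

10600 lb/ft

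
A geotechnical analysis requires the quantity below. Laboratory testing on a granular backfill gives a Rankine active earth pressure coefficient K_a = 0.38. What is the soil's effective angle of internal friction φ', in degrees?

26.7°

K_a = tan²(45° − φ/2) ⇒ 45° − φ/2 = arctan(√0.38) = 31.65°.
φ = 2(45° − 31.65°) = 26.70°.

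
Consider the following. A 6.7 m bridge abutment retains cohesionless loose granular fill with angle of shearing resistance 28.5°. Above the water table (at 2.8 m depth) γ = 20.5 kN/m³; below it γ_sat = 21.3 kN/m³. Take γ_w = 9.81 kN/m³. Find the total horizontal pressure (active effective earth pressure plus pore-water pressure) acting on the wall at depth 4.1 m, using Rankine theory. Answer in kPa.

K_a = (1 − sin φ)/(1 + sin φ) = 0.3540.
γ' = 21.3 − 9.81 = 11.49 kN/m³.
Effective vertical stress at 4.1 m: σ'_v = 20.5×2.8 + 11.49×1.30 = 72.34 kPa.
σ'_h = K_a σ'_v = 0.3540 × 72.34 = 25.60 kPa; u = γ_w × 1.30 = 12.75 kPa.
Total σ_h = 25.60 + 12.75 = 38.36 kPa.

38.4 kPa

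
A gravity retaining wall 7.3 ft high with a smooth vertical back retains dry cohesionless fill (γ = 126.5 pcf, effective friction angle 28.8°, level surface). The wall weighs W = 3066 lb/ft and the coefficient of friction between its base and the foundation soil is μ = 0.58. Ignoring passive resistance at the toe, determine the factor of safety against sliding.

1.51

K_a = tan²(45° − 28.8°/2) = 0.3498.
P_a = ½K_aγH² = 0.5×0.3498×126.5×7.3² = 1179 lb/ft, acting at H/3 = 2.433 ft above the base.
FS_sliding = μW / P_a = 0.58×3066 / 1179 = 1.508.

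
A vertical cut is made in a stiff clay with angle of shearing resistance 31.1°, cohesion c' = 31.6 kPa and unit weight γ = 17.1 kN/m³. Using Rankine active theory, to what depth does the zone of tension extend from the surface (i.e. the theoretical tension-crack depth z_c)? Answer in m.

K_a = tan²(45° − 31.1°/2) = 0.3188; √K_a = 0.5646.
The active pressure is zero where K_a γ z = 2c√K_a, so z_c = 2c/(γ√K_a) = 2×31.6/(17.1×0.5646) = 6.546 m.

6.55 m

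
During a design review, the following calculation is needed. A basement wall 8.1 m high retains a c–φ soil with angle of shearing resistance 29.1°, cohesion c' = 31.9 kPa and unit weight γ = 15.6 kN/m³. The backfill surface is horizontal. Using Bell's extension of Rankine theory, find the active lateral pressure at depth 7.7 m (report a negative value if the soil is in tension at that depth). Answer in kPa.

K_a = (1 − sin φ)/(1 + sin φ) = 0.3456.
σ_a = K_a γ z − 2c√K_a = 0.3456×15.6×7.7 − 2×31.9×0.5879 = 4.006 kPa.

4.01 kPa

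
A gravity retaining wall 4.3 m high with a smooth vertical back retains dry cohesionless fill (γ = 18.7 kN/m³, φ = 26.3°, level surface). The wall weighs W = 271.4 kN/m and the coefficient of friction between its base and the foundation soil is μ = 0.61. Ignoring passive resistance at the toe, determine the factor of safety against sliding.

K_a = tan²(45° − 26.3°/2) = 0.3859.
P_a = ½K_aγH² = 0.5×0.3859×18.7×4.3² = 66.72 kN/m, acting at H/3 = 1.433 m above the base.
FS_sliding = μW / P_a = 0.61×271.4 / 66.72 = 2.481.

2.48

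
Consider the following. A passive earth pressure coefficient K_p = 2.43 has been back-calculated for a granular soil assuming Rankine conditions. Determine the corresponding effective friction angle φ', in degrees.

24.6°

K_p = (1+sin φ)/(1−sin φ) ⇒ sin φ = (K_p − 1)/(K_p + 1) = 0.4169.
φ = arcsin(0.4169) = 24.64°.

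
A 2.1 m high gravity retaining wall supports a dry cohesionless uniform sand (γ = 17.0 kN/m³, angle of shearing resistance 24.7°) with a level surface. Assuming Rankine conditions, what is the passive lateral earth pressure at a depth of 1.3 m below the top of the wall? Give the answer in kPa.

K_p = (1 + sin φ)/(1 − sin φ) = 2.436.
σ_h = K_p γ z = 2.436 × 17.0 × 1.3 = 53.83 kPa.

53.8 kPa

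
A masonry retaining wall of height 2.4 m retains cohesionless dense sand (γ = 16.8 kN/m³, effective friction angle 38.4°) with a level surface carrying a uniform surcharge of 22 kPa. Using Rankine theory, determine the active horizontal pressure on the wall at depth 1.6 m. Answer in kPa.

11.4 kPa

K_a = (1 − sin φ)/(1 + sin φ) = 0.2337.
σ_v = γz + q = 16.8 × 1.6 + 22 = 48.88 kPa.
σ_h = K_a σ_v = 0.2337 × 48.88 = 11.42 kPa.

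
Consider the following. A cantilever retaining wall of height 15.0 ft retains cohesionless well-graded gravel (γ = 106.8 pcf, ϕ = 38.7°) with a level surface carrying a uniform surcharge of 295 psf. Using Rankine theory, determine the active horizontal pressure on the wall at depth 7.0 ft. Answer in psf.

240 psf

K_a = (1 − sin φ)/(1 + sin φ) = 0.2306.
σ_v = γz + q = 106.8 × 7.0 + 295 = 1043 psf.
σ_h = K_a σ_v = 0.2306 × 1043 = 240.4 psf.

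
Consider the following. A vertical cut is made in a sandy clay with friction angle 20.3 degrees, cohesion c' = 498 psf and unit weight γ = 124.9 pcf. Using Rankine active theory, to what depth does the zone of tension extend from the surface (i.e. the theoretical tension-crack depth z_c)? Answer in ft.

11.5 ft

K_a = tan²(45° − 20.3°/2) = 0.4849; √K_a = 0.6963.
The active pressure is zero where K_a γ z = 2c√K_a, so z_c = 2c/(γ√K_a) = 2×498/(124.9×0.6963) = 11.45 ft.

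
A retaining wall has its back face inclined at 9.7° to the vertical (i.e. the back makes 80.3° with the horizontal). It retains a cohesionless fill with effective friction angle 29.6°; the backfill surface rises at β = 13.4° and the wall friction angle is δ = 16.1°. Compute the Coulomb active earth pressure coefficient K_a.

0.467

K_a = sin²(α+φ) / [sin²α · sin(α−δ) · (1 + √{sin(φ+δ)sin(φ−β) / (sin(α−δ)sin(α+β))})²].
With α = 80.3°, φ = 29.6°, δ = 16.1°, β = 13.4°: K_a = 0.4668.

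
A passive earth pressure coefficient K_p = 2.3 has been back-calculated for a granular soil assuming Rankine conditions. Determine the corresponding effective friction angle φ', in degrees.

23.2°

K_p = (1+sin φ)/(1−sin φ) ⇒ sin φ = (K_p − 1)/(K_p + 1) = 0.3939.
φ = arcsin(0.3939) = 23.20°.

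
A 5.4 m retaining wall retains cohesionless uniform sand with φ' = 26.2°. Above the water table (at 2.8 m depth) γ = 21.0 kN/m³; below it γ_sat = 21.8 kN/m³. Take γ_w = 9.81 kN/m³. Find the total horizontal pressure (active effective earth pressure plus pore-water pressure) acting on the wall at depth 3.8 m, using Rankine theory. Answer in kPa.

K_a = (1 − sin φ)/(1 + sin φ) = 0.3874.
γ' = 21.8 − 9.81 = 11.99 kN/m³.
Effective vertical stress at 3.8 m: σ'_v = 21.0×2.8 + 11.99×1.00 = 70.79 kPa.
σ'_h = K_a σ'_v = 0.3874 × 70.79 = 27.43 kPa; u = γ_w × 1.00 = 9.810 kPa.
Total σ_h = 27.43 + 9.810 = 37.24 kPa.

37.2 kPa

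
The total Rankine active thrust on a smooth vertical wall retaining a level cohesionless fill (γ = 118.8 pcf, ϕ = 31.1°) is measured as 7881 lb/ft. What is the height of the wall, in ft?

20.4 ft

K_a = 0.3188. P_a = ½ K_a γ H² ⇒ H = √(2P_a/(K_a γ)).
H = √(2×7881/(0.3188×118.8)) = 20.40 ft.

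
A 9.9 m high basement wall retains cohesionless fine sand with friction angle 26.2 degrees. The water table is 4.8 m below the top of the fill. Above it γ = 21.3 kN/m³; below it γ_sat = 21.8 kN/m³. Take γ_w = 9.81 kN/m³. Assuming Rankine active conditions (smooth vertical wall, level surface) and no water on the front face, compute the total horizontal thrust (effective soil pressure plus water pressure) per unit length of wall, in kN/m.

K_a = tan²(45° − φ/2) = 0.3874.
γ' = 21.8 − 9.81 = 11.99 kN/m³. Depth below WT = 5.1 m.
σ'_h at WT = K_a γ d_w = 39.61 kPa; at base = 39.61 + K_a γ' × 5.1 = 63.30 kPa.
P₁ (0–4.8 m) = ½×39.61×4.8 = 95.07. P₂ (4.8–9.9 m) = ½(39.61+63.30)×5.1 = 262.4.
P_w = ½ γ_w h₂² = 0.5×9.81×5.1² = 127.6. Total = 95.07+262.4+127.6 = 485.1 kN/m.

485 kN/m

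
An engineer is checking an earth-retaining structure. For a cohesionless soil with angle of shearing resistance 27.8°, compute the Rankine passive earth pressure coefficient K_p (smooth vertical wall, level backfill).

K_p = (1 + sin φ)/(1 − sin φ) = tan²(45° + 27.8°/2) = 2.748.

2.75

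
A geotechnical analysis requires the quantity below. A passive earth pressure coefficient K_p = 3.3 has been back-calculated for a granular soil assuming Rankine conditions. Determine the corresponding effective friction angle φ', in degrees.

K_p = (1+sin φ)/(1−sin φ) ⇒ sin φ = (K_p − 1)/(K_p + 1) = 0.5349.
φ = arcsin(0.5349) = 32.34°.

32.3°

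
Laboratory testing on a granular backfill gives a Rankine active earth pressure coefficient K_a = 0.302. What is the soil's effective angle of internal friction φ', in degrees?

32.4°

K_a = tan²(45° − φ/2) ⇒ 45° − φ/2 = arctan(√0.302) = 28.79°.
φ = 2(45° − 28.79°) = 32.42°.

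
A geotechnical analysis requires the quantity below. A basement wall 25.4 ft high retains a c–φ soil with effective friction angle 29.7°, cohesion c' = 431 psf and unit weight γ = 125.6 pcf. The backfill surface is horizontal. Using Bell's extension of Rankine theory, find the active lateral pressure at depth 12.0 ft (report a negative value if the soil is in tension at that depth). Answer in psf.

7.81 psf

K_a = (1 − sin φ)/(1 + sin φ) = 0.3374.
σ_a = K_a γ z − 2c√K_a = 0.3374×125.6×12.0 − 2×431×0.5808 = 7.813 psf.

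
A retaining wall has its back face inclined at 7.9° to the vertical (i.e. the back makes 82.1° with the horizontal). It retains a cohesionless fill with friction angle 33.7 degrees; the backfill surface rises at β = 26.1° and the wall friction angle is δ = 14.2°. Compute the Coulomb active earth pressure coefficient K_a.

K_a = sin²(α+φ) / [sin²α · sin(α−δ) · (1 + √{sin(φ+δ)sin(φ−β) / (sin(α−δ)sin(α+β))})²].
With α = 82.1°, φ = 33.7°, δ = 14.2°, β = 26.1°: K_a = 0.5012.

0.501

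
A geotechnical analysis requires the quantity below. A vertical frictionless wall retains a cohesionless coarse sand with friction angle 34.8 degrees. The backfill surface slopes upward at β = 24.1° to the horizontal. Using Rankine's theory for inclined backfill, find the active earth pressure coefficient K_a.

K_a = cos β · (cos β − √(cos²β − cos²φ)) / (cos β + √(cos²β − cos²φ)).
cos β = 0.9128, cos φ = 0.8211, √(cos²β − cos²φ) = 0.3987.
K_a = 0.9128 × (0.9128 − 0.3987)/(0.9128 + 0.3987) = 0.3578.

0.358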